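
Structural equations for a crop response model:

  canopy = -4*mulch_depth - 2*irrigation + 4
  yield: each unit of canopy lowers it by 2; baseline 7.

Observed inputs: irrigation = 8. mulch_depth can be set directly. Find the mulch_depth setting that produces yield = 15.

Substituting into the canopy equation gives canopy = -4*mulch_depth - 12.
Substituting into the yield equation gives yield = 8*mulch_depth + 31.
Solve 8*mulch_depth + 31 = 15: mulch_depth = (15 - 31) / 8 = -2.

mulch_depth = -2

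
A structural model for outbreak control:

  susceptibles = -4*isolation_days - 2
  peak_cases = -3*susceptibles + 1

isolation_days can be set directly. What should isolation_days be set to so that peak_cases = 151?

isolation_days = 12

Substituting into the peak_cases equation gives peak_cases = 12*isolation_days + 7.
Solve 12*isolation_days + 7 = 151: isolation_days = (151 - 7) / 12 = 12.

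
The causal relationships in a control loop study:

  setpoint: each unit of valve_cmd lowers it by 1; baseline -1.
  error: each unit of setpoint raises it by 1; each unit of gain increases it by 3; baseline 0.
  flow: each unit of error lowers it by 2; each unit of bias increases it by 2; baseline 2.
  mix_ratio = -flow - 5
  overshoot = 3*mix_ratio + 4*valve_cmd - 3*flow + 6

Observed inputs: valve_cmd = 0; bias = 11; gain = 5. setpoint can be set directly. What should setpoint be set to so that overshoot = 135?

Intervening on setpoint fixes its value directly, overriding its dependence on valve_cmd.
Substituting into the error equation gives error = setpoint + 15.
Substituting into the flow equation gives flow = -2*setpoint - 6.
So mix_ratio = 2*setpoint + 1.
overshoot becomes 12*setpoint + 27.
Solve 12*setpoint + 27 = 135: setpoint = (135 - 27) / 12 = 9.

setpoint = 9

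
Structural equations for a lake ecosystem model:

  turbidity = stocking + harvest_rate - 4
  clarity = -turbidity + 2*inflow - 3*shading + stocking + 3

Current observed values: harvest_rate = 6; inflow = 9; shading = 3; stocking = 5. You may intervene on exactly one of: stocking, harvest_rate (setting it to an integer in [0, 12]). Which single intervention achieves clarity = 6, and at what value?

set harvest_rate = 10

Intervening on stocking: the paths from stocking to clarity cancel (net effect zero), leaving clarity = 10; 6 is unreachable this way.
Intervening on harvest_rate: with other inputs at their observed values, clarity = -harvest_rate + 16. Solving for 6 gives harvest_rate = 10, within [0, 12].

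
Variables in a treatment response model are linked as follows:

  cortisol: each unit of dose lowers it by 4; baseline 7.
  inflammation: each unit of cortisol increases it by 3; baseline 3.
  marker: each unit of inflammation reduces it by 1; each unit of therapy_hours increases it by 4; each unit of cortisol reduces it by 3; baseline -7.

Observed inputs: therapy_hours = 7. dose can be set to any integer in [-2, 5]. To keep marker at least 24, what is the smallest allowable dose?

dose = 2

Substituting into the inflammation equation gives inflammation = -12*dose + 24.
So marker = 24*dose - 24.
Require 24*dose - 24 ≥ 24, so dose ≥ 2.
The smallest integer in [-2, 5] satisfying this is 2.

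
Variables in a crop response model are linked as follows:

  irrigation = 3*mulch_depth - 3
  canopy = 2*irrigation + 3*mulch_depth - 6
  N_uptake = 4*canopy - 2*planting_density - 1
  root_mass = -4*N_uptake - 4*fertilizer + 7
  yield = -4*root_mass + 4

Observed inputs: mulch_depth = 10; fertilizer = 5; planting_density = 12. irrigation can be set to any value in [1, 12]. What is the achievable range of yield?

1320 to 2728

Intervening on irrigation fixes its value directly, overriding its dependence on mulch_depth.
Substituting into the canopy equation gives canopy = 2*irrigation + 24.
This gives N_uptake = 8*irrigation + 71.
So root_mass = -32*irrigation - 297.
Substituting into the yield equation gives yield = 128*irrigation + 1192.
Linear in irrigation, so extremes are at the endpoints: irrigation = 1 gives yield = 1320; irrigation = 12 gives yield = 2728.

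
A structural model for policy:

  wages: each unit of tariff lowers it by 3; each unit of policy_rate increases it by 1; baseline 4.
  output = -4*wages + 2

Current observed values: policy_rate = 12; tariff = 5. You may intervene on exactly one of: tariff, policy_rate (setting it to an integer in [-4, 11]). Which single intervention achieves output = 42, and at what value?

set policy_rate = 1

Intervening on tariff: output = 12*tariff - 62. Reaching 42 requires tariff = 26/3, not an integer.
Intervening on policy_rate: with other inputs at their observed values, output = -4*policy_rate + 46. Solving for 42 gives policy_rate = 1, within [-4, 11].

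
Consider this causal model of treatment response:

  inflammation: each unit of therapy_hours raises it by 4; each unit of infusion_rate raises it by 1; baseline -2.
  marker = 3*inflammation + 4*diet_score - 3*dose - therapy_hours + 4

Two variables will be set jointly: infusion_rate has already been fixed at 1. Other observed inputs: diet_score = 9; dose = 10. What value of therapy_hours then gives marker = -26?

With infusion_rate held at 1:
Substituting into the inflammation equation gives inflammation = 4*therapy_hours - 1.
Substituting into the marker equation gives marker = 11*therapy_hours + 7.
Solve 11*therapy_hours + 7 = -26: therapy_hours = (-26 - 7) / 11 = -3.

therapy_hours = -3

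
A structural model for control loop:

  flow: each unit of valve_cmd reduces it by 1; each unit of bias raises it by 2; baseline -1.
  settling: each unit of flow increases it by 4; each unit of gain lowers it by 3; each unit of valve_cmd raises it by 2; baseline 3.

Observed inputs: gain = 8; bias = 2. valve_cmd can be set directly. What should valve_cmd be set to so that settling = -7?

valve_cmd = -1

Substituting into the flow equation gives flow = -valve_cmd + 3.
So settling = -2*valve_cmd - 9.
Solve -2*valve_cmd - 9 = -7: valve_cmd = (-7 + 9) / -2 = -1.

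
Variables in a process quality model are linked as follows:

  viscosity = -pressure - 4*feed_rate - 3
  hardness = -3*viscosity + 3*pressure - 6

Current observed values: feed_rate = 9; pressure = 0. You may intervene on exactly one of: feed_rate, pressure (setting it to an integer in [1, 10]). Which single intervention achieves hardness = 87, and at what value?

set feed_rate = 7

Intervening on feed_rate: with other inputs at their observed values, hardness = 12*feed_rate + 3. Solving for 87 gives feed_rate = 7, within [1, 10].
Intervening on pressure: hardness = 6*pressure + 111. Reaching 87 requires pressure = -4, outside [1, 10].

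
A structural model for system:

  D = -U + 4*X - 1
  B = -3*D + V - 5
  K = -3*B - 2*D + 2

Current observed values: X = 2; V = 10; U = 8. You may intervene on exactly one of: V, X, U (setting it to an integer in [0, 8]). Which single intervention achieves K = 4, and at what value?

Intervening on V: with other inputs at their observed values, K = -3*V + 10. Solving for 4 gives V = 2, within [0, 8].
Intervening on X: K = 28*X - 76. Reaching 4 requires X = 20/7, not an integer.
Intervening on U: K = -7*U + 36. Reaching 4 requires U = 32/7, not an integer.

set V = 2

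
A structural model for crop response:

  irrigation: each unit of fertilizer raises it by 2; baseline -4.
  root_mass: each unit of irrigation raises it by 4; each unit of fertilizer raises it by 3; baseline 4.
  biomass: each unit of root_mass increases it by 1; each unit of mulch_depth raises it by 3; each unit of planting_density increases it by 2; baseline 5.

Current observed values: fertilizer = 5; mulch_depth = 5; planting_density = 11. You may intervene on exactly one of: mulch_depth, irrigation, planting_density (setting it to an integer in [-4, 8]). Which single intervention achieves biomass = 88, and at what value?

set mulch_depth = 6

Intervening on mulch_depth: with other inputs at their observed values, biomass = 3*mulch_depth + 70. Solving for 88 gives mulch_depth = 6, within [-4, 8].
Intervening on irrigation: biomass = 4*irrigation + 61. Reaching 88 requires irrigation = 27/4, not an integer.
Intervening on planting_density: biomass = 2*planting_density + 63. Reaching 88 requires planting_density = 25/2, not an integer.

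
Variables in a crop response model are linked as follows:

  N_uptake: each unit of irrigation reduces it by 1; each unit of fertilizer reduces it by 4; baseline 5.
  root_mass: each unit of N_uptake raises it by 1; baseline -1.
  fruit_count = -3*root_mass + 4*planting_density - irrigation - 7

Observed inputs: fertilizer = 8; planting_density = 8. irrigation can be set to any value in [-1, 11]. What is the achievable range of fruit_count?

Substituting into the N_uptake equation gives N_uptake = -irrigation - 27.
root_mass becomes -irrigation - 28.
Substituting into the fruit_count equation gives fruit_count = 2*irrigation + 109.
Linear in irrigation, so extremes are at the endpoints: irrigation = -1 gives fruit_count = 107; irrigation = 11 gives fruit_count = 131.

107 to 131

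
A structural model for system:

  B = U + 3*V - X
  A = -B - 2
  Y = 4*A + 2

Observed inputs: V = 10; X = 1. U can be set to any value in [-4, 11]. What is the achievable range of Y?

Substituting into the B equation gives B = U + 29.
A becomes -U - 31.
So Y = -4*U - 122.
Linear in U, so extremes are at the endpoints: U = -4 gives Y = -106; U = 11 gives Y = -166.

-166 to -106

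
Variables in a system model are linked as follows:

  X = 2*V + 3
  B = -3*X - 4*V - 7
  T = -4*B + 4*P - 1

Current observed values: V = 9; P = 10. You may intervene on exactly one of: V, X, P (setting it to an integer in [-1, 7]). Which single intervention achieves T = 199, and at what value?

Intervening on V: T = 40*V + 103. Reaching 199 requires V = 12/5, not an integer.
Intervening on X: with other inputs at their observed values, T = 12*X + 211. Solving for 199 gives X = -1, within [-1, 7].
Intervening on P: T = 4*P + 423. Reaching 199 requires P = -56, outside [-1, 7].

set X = -1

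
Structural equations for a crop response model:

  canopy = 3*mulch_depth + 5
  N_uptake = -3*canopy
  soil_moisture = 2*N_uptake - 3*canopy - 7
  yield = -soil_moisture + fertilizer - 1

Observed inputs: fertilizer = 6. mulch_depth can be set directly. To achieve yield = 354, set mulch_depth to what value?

mulch_depth = 11

Substituting into the N_uptake equation gives N_uptake = -9*mulch_depth - 15.
Substituting into the soil_moisture equation gives soil_moisture = -27*mulch_depth - 52.
Substituting into the yield equation gives yield = 27*mulch_depth + 57.
Solve 27*mulch_depth + 57 = 354: mulch_depth = (354 - 57) / 27 = 11.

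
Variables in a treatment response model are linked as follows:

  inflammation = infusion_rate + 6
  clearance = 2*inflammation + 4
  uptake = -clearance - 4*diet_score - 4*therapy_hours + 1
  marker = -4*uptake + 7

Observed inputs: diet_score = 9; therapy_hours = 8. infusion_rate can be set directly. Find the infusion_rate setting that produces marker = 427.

Substituting into the clearance equation gives clearance = 2*infusion_rate + 16.
So uptake = -2*infusion_rate - 83.
This gives marker = 8*infusion_rate + 339.
Solve 8*infusion_rate + 339 = 427: infusion_rate = (427 - 339) / 8 = 11.

infusion_rate = 11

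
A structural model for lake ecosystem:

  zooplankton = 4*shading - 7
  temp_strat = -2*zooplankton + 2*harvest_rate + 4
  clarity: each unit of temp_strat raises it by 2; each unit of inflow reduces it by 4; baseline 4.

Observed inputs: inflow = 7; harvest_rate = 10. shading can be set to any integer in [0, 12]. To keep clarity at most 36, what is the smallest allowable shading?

Substituting into the temp_strat equation gives temp_strat = -8*shading + 38.
Substituting into the clarity equation gives clarity = -16*shading + 52.
Require -16*shading + 52 ≤ 36, so shading ≥ 1.
The smallest integer in [0, 12] satisfying this is 1.

shading = 1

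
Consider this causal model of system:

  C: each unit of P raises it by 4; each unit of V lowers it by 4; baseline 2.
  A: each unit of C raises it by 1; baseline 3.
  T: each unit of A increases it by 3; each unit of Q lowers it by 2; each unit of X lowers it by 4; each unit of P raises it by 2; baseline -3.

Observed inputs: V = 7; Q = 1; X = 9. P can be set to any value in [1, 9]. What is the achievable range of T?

Substituting into the C equation gives C = 4*P - 26.
Substituting into the A equation gives A = 4*P - 23.
Substituting into the T equation gives T = 14*P - 110.
Linear in P, so extremes are at the endpoints: P = 1 gives T = -96; P = 9 gives T = 16.

-96 to 16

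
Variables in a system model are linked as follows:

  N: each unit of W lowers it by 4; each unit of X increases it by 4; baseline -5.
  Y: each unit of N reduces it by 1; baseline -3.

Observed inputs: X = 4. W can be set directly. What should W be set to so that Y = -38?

Substituting into the N equation gives N = -4*W + 11.
Substituting into the Y equation gives Y = 4*W - 14.
Solve 4*W - 14 = -38: W = (-38 + 14) / 4 = -6.

W = -6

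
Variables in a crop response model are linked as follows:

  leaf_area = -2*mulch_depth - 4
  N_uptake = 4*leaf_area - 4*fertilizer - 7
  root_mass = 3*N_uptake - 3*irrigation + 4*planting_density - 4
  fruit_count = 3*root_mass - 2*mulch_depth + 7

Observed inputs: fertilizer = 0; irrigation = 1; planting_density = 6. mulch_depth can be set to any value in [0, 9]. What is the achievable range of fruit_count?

-815 to -149

Substituting into the N_uptake equation gives N_uptake = -8*mulch_depth - 23.
This gives root_mass = -24*mulch_depth - 52.
fruit_count becomes -74*mulch_depth - 149.
Linear in mulch_depth, so extremes are at the endpoints: mulch_depth = 0 gives fruit_count = -149; mulch_depth = 9 gives fruit_count = -815.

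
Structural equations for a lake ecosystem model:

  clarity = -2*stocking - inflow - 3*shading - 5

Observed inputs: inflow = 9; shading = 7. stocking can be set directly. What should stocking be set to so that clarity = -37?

Substituting into the clarity equation gives clarity = -2*stocking - 35.
Solve -2*stocking - 35 = -37: stocking = (-37 + 35) / -2 = 1.

stocking = 1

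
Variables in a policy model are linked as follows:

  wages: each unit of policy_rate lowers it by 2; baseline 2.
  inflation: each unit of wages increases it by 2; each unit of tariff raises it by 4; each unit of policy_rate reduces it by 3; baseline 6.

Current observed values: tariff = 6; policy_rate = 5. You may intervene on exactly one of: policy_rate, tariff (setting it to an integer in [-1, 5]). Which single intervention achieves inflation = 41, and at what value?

Intervening on policy_rate: with other inputs at their observed values, inflation = -7*policy_rate + 34. Solving for 41 gives policy_rate = -1, within [-1, 5].
Intervening on tariff: inflation = 4*tariff - 25. Reaching 41 requires tariff = 33/2, not an integer.

set policy_rate = -1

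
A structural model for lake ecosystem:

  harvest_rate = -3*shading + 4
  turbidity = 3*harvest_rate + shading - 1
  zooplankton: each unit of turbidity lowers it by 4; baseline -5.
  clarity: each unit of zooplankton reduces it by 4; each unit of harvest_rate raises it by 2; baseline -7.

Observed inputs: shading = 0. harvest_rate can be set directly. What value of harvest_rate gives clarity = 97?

Intervening on harvest_rate fixes its value directly, overriding its dependence on shading.
Substituting into the turbidity equation gives turbidity = 3*harvest_rate - 1.
This gives zooplankton = -12*harvest_rate - 1.
Substituting into the clarity equation gives clarity = 50*harvest_rate - 3.
Solve 50*harvest_rate - 3 = 97: harvest_rate = (97 + 3) / 50 = 2.

harvest_rate = 2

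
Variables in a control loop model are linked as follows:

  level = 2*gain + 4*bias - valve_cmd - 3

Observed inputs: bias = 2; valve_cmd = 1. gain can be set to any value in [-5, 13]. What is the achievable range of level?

-6 to 30

Substituting into the level equation gives level = 2*gain + 4.
Linear in gain, so extremes are at the endpoints: gain = -5 gives level = -6; gain = 13 gives level = 30.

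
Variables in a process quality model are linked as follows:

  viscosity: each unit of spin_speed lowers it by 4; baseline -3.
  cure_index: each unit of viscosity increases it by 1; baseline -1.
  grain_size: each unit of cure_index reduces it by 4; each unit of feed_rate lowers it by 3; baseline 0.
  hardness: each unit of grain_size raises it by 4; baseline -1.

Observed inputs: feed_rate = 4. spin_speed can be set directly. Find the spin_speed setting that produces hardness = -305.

Substituting into the cure_index equation gives cure_index = -4*spin_speed - 4.
So grain_size = 16*spin_speed + 4.
This gives hardness = 64*spin_speed + 15.
Solve 64*spin_speed + 15 = -305: spin_speed = (-305 - 15) / 64 = -5.

spin_speed = -5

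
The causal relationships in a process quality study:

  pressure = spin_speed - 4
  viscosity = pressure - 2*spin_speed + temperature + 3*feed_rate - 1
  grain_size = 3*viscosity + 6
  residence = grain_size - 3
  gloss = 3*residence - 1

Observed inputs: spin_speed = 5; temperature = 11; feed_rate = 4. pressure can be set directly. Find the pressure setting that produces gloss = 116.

pressure = 0

Intervening on pressure fixes its value directly, overriding its dependence on spin_speed.
Substituting into the viscosity equation gives viscosity = pressure + 12.
Substituting into the grain_size equation gives grain_size = 3*pressure + 42.
This gives residence = 3*pressure + 39.
So gloss = 9*pressure + 116.
Solve 9*pressure + 116 = 116: pressure = (116 - 116) / 9 = 0.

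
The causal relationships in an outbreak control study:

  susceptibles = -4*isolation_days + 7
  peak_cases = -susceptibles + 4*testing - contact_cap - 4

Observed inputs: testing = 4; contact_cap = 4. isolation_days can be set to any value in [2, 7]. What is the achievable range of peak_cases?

Substituting into the peak_cases equation gives peak_cases = 4*isolation_days + 1.
Linear in isolation_days, so extremes are at the endpoints: isolation_days = 2 gives peak_cases = 9; isolation_days = 7 gives peak_cases = 29.

9 to 29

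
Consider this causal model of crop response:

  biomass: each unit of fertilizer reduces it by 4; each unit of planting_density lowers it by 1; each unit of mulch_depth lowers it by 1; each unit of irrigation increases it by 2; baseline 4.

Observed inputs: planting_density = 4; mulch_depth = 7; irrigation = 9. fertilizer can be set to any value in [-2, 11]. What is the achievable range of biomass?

Substituting into the biomass equation gives biomass = -4*fertilizer + 11.
Linear in fertilizer, so extremes are at the endpoints: fertilizer = -2 gives biomass = 19; fertilizer = 11 gives biomass = -33.

-33 to 19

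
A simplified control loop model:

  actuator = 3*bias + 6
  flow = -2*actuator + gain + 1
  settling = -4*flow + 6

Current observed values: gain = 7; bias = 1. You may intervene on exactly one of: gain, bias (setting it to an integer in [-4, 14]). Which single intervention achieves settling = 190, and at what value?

Intervening on gain: settling = -4*gain + 74. Reaching 190 requires gain = -29, outside [-4, 14].
Intervening on bias: with other inputs at their observed values, settling = 24*bias + 22. Solving for 190 gives bias = 7, within [-4, 14].

set bias = 7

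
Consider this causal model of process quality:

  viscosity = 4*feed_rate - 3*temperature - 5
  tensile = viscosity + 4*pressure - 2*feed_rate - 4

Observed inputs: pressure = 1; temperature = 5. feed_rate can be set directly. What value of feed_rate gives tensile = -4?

Substituting into the viscosity equation gives viscosity = 4*feed_rate - 20.
Substituting into the tensile equation gives tensile = 2*feed_rate - 20.
Solve 2*feed_rate - 20 = -4: feed_rate = (-4 + 20) / 2 = 8.

feed_rate = 8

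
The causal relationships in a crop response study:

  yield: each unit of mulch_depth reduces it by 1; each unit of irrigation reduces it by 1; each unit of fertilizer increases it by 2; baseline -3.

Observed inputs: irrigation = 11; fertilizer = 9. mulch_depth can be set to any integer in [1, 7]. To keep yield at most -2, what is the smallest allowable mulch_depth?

Substituting into the yield equation gives yield = -mulch_depth + 4.
Require -mulch_depth + 4 ≤ -2, so mulch_depth ≥ 6.
The smallest integer in [1, 7] satisfying this is 6.

mulch_depth = 6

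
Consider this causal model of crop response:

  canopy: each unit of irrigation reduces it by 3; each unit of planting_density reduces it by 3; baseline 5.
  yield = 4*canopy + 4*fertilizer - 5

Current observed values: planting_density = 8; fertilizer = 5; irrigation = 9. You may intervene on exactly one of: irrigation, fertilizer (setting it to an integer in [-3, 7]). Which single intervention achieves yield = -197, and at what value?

set fertilizer = -2

Intervening on irrigation: yield = -12*irrigation - 61. Reaching -197 requires irrigation = 34/3, not an integer.
Intervening on fertilizer: with other inputs at their observed values, yield = 4*fertilizer - 189. Solving for -197 gives fertilizer = -2, within [-3, 7].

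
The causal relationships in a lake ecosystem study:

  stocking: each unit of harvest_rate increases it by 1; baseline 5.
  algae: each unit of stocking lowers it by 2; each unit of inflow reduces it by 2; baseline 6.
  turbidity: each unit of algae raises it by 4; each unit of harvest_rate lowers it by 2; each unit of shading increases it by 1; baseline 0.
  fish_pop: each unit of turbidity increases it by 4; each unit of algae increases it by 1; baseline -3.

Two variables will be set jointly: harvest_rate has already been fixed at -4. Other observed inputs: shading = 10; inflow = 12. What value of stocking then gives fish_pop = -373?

With harvest_rate held at -4:
Intervening on stocking fixes its value directly, overriding its dependence on harvest_rate.
Substituting into the algae equation gives algae = -2*stocking - 18.
Substituting into the turbidity equation gives turbidity = -8*stocking - 54.
fish_pop becomes -34*stocking - 237.
Solve -34*stocking - 237 = -373: stocking = (-373 + 237) / -34 = 4.

stocking = 4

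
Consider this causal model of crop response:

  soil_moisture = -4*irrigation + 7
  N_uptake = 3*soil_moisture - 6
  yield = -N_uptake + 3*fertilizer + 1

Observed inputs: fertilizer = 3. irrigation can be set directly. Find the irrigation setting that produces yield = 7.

irrigation = 1

Substituting into the N_uptake equation gives N_uptake = -12*irrigation + 15.
This gives yield = 12*irrigation - 5.
Solve 12*irrigation - 5 = 7: irrigation = (7 + 5) / 12 = 1.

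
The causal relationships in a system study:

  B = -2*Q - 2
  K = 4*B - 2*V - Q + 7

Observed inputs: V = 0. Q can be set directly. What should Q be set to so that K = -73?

Q = 8

Substituting into the K equation gives K = -9*Q - 1.
Solve -9*Q - 1 = -73: Q = (-73 + 1) / -9 = 8.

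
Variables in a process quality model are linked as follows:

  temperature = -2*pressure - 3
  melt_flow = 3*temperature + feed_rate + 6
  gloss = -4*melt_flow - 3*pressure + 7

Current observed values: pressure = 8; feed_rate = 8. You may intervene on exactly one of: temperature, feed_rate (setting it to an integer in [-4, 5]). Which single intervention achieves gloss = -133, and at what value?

Intervening on temperature: with other inputs at their observed values, gloss = -12*temperature - 73. Solving for -133 gives temperature = 5, within [-4, 5].
Intervening on feed_rate: gloss = -4*feed_rate + 187. Reaching -133 requires feed_rate = 80, outside [-4, 5].

set temperature = 5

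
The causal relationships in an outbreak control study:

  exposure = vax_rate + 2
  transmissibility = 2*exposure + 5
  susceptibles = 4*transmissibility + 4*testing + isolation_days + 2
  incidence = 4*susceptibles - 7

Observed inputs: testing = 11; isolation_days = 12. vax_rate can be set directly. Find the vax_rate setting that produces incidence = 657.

vax_rate = 9

Substituting into the transmissibility equation gives transmissibility = 2*vax_rate + 9.
susceptibles becomes 8*vax_rate + 94.
Substituting into the incidence equation gives incidence = 32*vax_rate + 369.
Solve 32*vax_rate + 369 = 657: vax_rate = (657 - 369) / 32 = 9.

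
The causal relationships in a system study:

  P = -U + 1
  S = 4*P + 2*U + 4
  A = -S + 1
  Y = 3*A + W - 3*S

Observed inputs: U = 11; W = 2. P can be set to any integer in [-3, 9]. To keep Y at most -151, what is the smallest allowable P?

Intervening on P fixes its value directly, overriding its dependence on U.
Substituting into the S equation gives S = 4*P + 26.
Substituting into the A equation gives A = -4*P - 25.
Substituting into the Y equation gives Y = -24*P - 151.
Require -24*P - 151 ≤ -151, so P ≥ 0.
The smallest integer in [-3, 9] satisfying this is 0.

P = 0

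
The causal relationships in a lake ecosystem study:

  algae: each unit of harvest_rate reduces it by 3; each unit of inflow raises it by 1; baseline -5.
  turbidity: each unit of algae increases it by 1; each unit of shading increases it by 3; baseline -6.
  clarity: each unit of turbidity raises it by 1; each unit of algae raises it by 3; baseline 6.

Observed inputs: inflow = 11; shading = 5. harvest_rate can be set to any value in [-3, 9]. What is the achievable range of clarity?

-69 to 75

Substituting into the algae equation gives algae = -3*harvest_rate + 6.
Substituting into the turbidity equation gives turbidity = -3*harvest_rate + 15.
Substituting into the clarity equation gives clarity = -12*harvest_rate + 39.
Linear in harvest_rate, so extremes are at the endpoints: harvest_rate = -3 gives clarity = 75; harvest_rate = 9 gives clarity = -69.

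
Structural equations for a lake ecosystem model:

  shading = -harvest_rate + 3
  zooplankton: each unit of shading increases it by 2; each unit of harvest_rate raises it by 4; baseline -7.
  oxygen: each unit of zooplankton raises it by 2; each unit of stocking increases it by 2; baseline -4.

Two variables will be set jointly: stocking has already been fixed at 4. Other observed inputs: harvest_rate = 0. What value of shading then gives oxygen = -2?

shading = 2

With stocking held at 4:
Intervening on shading fixes its value directly, overriding its dependence on harvest_rate.
Substituting into the zooplankton equation gives zooplankton = 2*shading - 7.
So oxygen = 4*shading - 10.
Solve 4*shading - 10 = -2: shading = (-2 + 10) / 4 = 2.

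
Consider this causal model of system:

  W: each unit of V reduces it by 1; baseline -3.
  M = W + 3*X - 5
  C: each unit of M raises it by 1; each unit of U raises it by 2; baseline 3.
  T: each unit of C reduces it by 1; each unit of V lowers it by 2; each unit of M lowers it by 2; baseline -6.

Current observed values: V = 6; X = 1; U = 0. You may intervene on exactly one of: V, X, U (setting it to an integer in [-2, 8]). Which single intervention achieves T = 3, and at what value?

Intervening on V: T = V + 6. Reaching 3 requires V = -3, outside [-2, 8].
Intervening on X: with other inputs at their observed values, T = -9*X + 21. Solving for 3 gives X = 2, within [-2, 8].
Intervening on U: T = -2*U + 12. Reaching 3 requires U = 9/2, not an integer.

set X = 2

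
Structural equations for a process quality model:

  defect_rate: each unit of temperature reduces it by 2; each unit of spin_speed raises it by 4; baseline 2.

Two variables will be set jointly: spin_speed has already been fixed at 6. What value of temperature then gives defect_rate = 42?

temperature = -8

With spin_speed held at 6:
Substituting into the defect_rate equation gives defect_rate = -2*temperature + 26.
Solve -2*temperature + 26 = 42: temperature = (42 - 26) / -2 = -8.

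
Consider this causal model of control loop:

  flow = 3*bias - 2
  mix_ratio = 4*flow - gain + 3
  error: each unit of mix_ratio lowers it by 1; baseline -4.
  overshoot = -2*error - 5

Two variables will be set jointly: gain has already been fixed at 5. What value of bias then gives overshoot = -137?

bias = -5

With gain held at 5:
Substituting into the mix_ratio equation gives mix_ratio = 12*bias - 10.
error becomes -12*bias + 6.
Substituting into the overshoot equation gives overshoot = 24*bias - 17.
Solve 24*bias - 17 = -137: bias = (-137 + 17) / 24 = -5.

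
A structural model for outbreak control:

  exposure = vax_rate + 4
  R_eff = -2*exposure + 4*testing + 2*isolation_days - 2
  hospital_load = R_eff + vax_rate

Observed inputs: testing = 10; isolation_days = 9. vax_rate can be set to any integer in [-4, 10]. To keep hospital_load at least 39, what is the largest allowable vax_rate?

vax_rate = 9

Substituting into the R_eff equation gives R_eff = -2*vax_rate + 48.
This gives hospital_load = -vax_rate + 48.
Require -vax_rate + 48 ≥ 39, so vax_rate ≤ 9.
The largest integer in [-4, 10] satisfying this is 9.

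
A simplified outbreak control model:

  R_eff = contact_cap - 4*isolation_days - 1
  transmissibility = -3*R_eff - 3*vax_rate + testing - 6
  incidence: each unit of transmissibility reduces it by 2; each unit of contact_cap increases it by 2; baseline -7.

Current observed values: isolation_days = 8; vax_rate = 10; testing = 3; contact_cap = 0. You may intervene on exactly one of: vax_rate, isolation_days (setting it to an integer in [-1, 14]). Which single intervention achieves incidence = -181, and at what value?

Intervening on vax_rate: with other inputs at their observed values, incidence = 6*vax_rate - 199. Solving for -181 gives vax_rate = 3, within [-1, 14].
Intervening on isolation_days: incidence = -24*isolation_days + 53. Reaching -181 requires isolation_days = 39/4, not an integer.

set vax_rate = 3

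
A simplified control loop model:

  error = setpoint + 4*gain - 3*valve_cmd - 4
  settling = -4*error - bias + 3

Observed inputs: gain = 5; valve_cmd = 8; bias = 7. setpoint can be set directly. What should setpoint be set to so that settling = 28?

Substituting into the error equation gives error = setpoint - 8.
Substituting into the settling equation gives settling = -4*setpoint + 28.
Solve -4*setpoint + 28 = 28: setpoint = (28 - 28) / -4 = 0.

setpoint = 0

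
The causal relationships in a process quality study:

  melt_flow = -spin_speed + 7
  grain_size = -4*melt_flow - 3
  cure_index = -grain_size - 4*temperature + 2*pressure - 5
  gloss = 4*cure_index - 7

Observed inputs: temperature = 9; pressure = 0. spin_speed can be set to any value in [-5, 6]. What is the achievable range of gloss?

-143 to 33

Substituting into the grain_size equation gives grain_size = 4*spin_speed - 31.
Substituting into the cure_index equation gives cure_index = -4*spin_speed - 10.
Substituting into the gloss equation gives gloss = -16*spin_speed - 47.
Linear in spin_speed, so extremes are at the endpoints: spin_speed = -5 gives gloss = 33; spin_speed = 6 gives gloss = -143.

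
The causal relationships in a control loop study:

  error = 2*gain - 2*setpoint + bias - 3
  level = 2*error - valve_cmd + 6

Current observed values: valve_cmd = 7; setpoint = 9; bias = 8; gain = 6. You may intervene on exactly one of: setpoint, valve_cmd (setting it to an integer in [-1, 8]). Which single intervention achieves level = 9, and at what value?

set setpoint = 6

Intervening on setpoint: with other inputs at their observed values, level = -4*setpoint + 33. Solving for 9 gives setpoint = 6, within [-1, 8].
Intervening on valve_cmd: level = -valve_cmd + 4. Reaching 9 requires valve_cmd = -5, outside [-1, 8].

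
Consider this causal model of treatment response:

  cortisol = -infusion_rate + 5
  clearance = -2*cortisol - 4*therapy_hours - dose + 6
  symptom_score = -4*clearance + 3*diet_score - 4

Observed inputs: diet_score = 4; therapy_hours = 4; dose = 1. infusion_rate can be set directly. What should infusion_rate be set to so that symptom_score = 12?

Substituting into the clearance equation gives clearance = 2*infusion_rate - 21.
So symptom_score = -8*infusion_rate + 92.
Solve -8*infusion_rate + 92 = 12: infusion_rate = (12 - 92) / -8 = 10.

infusion_rate = 10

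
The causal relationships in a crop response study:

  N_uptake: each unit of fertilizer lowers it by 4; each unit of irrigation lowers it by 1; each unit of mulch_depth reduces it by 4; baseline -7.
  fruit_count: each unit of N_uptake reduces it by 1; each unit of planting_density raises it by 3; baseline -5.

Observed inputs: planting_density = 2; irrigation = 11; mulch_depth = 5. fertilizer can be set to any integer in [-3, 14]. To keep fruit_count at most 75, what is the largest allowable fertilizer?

Substituting into the N_uptake equation gives N_uptake = -4*fertilizer - 38.
Substituting into the fruit_count equation gives fruit_count = 4*fertilizer + 39.
Require 4*fertilizer + 39 ≤ 75, so fertilizer ≤ 9.
The largest integer in [-3, 14] satisfying this is 9.

fertilizer = 9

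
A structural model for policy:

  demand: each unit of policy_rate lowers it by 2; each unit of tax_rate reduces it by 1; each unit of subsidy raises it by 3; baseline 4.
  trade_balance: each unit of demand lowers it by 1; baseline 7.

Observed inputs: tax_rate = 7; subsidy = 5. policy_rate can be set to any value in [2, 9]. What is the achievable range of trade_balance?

Substituting into the demand equation gives demand = -2*policy_rate + 12.
Substituting into the trade_balance equation gives trade_balance = 2*policy_rate - 5.
Linear in policy_rate, so extremes are at the endpoints: policy_rate = 2 gives trade_balance = -1; policy_rate = 9 gives trade_balance = 13.

-1 to 13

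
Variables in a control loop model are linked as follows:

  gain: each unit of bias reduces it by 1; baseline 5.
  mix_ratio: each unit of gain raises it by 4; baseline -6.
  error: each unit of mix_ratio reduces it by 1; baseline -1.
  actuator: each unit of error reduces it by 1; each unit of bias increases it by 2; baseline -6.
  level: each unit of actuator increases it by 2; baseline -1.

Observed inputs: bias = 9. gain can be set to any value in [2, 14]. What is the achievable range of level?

29 to 125

Intervening on gain fixes its value directly, overriding its dependence on bias.
Substituting into the error equation gives error = -4*gain + 5.
Substituting into the actuator equation gives actuator = 4*gain + 7.
Substituting into the level equation gives level = 8*gain + 13.
Linear in gain, so extremes are at the endpoints: gain = 2 gives level = 29; gain = 14 gives level = 125.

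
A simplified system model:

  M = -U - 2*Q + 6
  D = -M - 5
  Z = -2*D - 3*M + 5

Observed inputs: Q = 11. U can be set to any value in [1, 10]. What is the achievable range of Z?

32 to 41

Substituting into the M equation gives M = -U - 16.
Substituting into the D equation gives D = U + 11.
Substituting into the Z equation gives Z = U + 31.
Linear in U, so extremes are at the endpoints: U = 1 gives Z = 32; U = 10 gives Z = 41.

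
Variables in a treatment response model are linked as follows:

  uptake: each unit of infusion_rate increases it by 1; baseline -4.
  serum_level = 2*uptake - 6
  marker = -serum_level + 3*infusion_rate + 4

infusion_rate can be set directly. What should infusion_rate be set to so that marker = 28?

Substituting into the serum_level equation gives serum_level = 2*infusion_rate - 14.
So marker = infusion_rate + 18.
Solve infusion_rate + 18 = 28: infusion_rate = (28 - 18) / 1 = 10.

infusion_rate = 10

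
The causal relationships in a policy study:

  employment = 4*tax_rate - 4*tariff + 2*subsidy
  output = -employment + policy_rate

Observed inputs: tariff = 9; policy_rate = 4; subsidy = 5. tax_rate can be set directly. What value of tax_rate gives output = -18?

Substituting into the employment equation gives employment = 4*tax_rate - 26.
Substituting into the output equation gives output = -4*tax_rate + 30.
Solve -4*tax_rate + 30 = -18: tax_rate = (-18 - 30) / -4 = 12.

tax_rate = 12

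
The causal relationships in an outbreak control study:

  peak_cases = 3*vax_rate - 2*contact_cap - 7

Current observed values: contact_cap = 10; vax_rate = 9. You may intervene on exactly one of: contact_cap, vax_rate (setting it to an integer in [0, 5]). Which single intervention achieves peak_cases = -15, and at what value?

set vax_rate = 4

Intervening on contact_cap: peak_cases = -2*contact_cap + 20. Reaching -15 requires contact_cap = 35/2, not an integer.
Intervening on vax_rate: with other inputs at their observed values, peak_cases = 3*vax_rate - 27. Solving for -15 gives vax_rate = 4, within [0, 5].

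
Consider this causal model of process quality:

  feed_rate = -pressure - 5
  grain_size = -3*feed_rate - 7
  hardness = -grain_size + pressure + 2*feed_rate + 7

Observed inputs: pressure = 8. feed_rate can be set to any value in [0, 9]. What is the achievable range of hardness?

Intervening on feed_rate fixes its value directly, overriding its dependence on pressure.
Substituting into the hardness equation gives hardness = 5*feed_rate + 22.
Linear in feed_rate, so extremes are at the endpoints: feed_rate = 0 gives hardness = 22; feed_rate = 9 gives hardness = 67.

22 to 67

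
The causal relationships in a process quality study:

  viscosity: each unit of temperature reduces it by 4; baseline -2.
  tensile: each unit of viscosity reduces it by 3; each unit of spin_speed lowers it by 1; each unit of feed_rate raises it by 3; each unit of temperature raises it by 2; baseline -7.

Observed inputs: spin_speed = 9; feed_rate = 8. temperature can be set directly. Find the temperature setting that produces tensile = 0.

temperature = -1

Substituting into the tensile equation gives tensile = 14*temperature + 14.
Solve 14*temperature + 14 = 0: temperature = (0 - 14) / 14 = -1.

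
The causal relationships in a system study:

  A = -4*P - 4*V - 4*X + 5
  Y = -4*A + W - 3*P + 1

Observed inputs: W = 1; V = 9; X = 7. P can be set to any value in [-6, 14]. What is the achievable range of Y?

160 to 420

Substituting into the A equation gives A = -4*P - 59.
Substituting into the Y equation gives Y = 13*P + 238.
Linear in P, so extremes are at the endpoints: P = -6 gives Y = 160; P = 14 gives Y = 420.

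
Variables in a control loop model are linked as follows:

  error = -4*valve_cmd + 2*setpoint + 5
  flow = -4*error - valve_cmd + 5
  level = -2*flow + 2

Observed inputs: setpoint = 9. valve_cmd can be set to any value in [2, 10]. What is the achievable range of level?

-124 to 116

Substituting into the error equation gives error = -4*valve_cmd + 23.
Substituting into the flow equation gives flow = 15*valve_cmd - 87.
So level = -30*valve_cmd + 176.
Linear in valve_cmd, so extremes are at the endpoints: valve_cmd = 2 gives level = 116; valve_cmd = 10 gives level = -124.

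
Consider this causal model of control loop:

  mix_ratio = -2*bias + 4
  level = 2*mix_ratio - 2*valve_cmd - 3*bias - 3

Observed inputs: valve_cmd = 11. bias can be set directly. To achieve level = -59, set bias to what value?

Substituting into the level equation gives level = -7*bias - 17.
Solve -7*bias - 17 = -59: bias = (-59 + 17) / -7 = 6.

bias = 6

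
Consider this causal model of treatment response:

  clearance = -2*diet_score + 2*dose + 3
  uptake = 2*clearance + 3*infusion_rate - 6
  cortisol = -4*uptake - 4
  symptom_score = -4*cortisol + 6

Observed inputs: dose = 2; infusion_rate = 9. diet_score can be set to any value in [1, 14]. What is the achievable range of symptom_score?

-314 to 518

Substituting into the clearance equation gives clearance = -2*diet_score + 7.
So uptake = -4*diet_score + 35.
Substituting into the cortisol equation gives cortisol = 16*diet_score - 144.
This gives symptom_score = -64*diet_score + 582.
Linear in diet_score, so extremes are at the endpoints: diet_score = 1 gives symptom_score = 518; diet_score = 14 gives symptom_score = -314.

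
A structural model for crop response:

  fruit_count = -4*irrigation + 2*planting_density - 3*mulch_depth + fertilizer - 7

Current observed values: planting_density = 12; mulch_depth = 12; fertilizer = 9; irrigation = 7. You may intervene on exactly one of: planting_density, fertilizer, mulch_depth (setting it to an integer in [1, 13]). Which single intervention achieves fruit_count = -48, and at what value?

set planting_density = 7

Intervening on planting_density: with other inputs at their observed values, fruit_count = 2*planting_density - 62. Solving for -48 gives planting_density = 7, within [1, 13].
Intervening on fertilizer: fruit_count = fertilizer - 47. Reaching -48 requires fertilizer = -1, outside [1, 13].
Intervening on mulch_depth: fruit_count = -3*mulch_depth - 2. Reaching -48 requires mulch_depth = 46/3, not an integer.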